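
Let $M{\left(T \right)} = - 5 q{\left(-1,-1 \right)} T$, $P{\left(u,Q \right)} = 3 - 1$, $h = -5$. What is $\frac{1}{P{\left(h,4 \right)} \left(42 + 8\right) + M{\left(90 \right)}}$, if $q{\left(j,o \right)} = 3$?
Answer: $- \frac{1}{1250} \approx -0.0008$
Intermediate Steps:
$P{\left(u,Q \right)} = 2$
$M{\left(T \right)} = - 15 T$ ($M{\left(T \right)} = \left(-5\right) 3 T = - 15 T$)
$\frac{1}{P{\left(h,4 \right)} \left(42 + 8\right) + M{\left(90 \right)}} = \frac{1}{2 \left(42 + 8\right) - 1350} = \frac{1}{2 \cdot 50 - 1350} = \frac{1}{100 - 1350} = \frac{1}{-1250} = - \frac{1}{1250}$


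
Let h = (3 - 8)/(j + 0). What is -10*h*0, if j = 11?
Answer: 0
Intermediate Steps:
h = -5/11 (h = (3 - 8)/(11 + 0) = -5/11 ≈ -0.45455)
-10*h*0 = -10*(-5/11)*0 = (50/11)*0 = 0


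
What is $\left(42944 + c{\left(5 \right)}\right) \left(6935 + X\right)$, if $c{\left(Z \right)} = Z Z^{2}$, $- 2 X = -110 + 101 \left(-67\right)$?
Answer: $\frac{893552543}{2} \approx 4.4678 \cdot 10^{8}$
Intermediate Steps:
$X = \frac{6877}{2}$ ($X = - \frac{-110 + 101 \left(-67\right)}{2} = - \frac{-110 - 6767}{2} = \left(- \frac{1}{2}\right) \left(-6877\right) = \frac{6877}{2} \approx 3438.5$)
$c{\left(Z \right)} = Z^{3}$
$\left(42944 + c{\left(5 \right)}\right) \left(6935 + X\right) = \left(42944 + 5^{3}\right) \left(6935 + \frac{6877}{2}\right) = \left(42944 + 125\right) \frac{20747}{2} = 43069 \cdot \frac{20747}{2} = \frac{893552543}{2}$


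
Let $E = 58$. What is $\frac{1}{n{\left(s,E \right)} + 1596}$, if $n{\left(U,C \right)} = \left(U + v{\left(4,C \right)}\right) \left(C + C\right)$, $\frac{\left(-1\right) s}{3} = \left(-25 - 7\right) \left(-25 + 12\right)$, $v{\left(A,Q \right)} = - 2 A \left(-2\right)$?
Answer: $- \frac{1}{141316} \approx -7.0763 \cdot 10^{-6}$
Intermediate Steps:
$v{\left(A,Q \right)} = 4 A$
$s = -1248$ ($s = - 3 \left(-25 - 7\right) \left(-25 + 12\right) = - 3 \left(\left(-32\right) \left(-13\right)\right) = \left(-3\right) 416 = -1248$)
$n{\left(U,C \right)} = 2 C \left(16 + U\right)$ ($n{\left(U,C \right)} = \left(U + 4 \cdot 4\right) \left(C + C\right) = \left(U + 16\right) 2 C = \left(16 + U\right) 2 C = 2 C \left(16 + U\right)$)
$\frac{1}{n{\left(s,E \right)} + 1596} = \frac{1}{2 \cdot 58 \left(16 - 1248\right) + 1596} = \frac{1}{2 \cdot 58 \left(-1232\right) + 1596} = \frac{1}{-142912 + 1596} = \frac{1}{-141316} = - \frac{1}{141316}$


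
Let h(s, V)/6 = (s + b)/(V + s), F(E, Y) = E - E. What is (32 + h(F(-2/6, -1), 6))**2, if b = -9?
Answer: 529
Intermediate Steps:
F(E, Y) = 0
h(s, V) = 6*(-9 + s)/(V + s) (h(s, V) = 6*((s - 9)/(V + s)) = 6*((-9 + s)/(V + s)) = 6*(-9 + s)/(V + s))
(32 + h(F(-2/6, -1), 6))**2 = (32 + 6*(-9 + 0)/(6 + 0))**2 = (32 + 6*(-9)/6)**2 = (32 + 6*(1/6)*(-9))**2 = (32 - 9)**2 = 23**2 = 529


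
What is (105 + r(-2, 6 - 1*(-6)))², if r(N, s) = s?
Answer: 13689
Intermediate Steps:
(105 + r(-2, 6 - 1*(-6)))² = (105 + (6 - 1*(-6)))² = (105 + (6 + 6))² = (105 + 12)² = 117² = 13689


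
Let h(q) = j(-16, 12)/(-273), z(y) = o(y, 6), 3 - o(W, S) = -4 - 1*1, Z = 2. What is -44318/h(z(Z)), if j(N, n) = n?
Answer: 2016469/2 ≈ 1.0082e+6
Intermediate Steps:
o(W, S) = 8 (o(W, S) = 3 - (-4 - 1*1) = 3 - (-4 - 1) = 3 - 1*(-5) = 3 + 5 = 8)
z(y) = 8
h(q) = -4/91 (h(q) = 12/(-273) = 12*(-1/273) = -4/91)
-44318/h(z(Z)) = -44318/(-4/91) = -44318*(-91/4) = 2016469/2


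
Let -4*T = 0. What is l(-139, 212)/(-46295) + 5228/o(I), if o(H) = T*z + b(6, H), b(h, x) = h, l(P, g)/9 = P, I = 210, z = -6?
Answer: 121018883/138885 ≈ 871.36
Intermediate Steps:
l(P, g) = 9*P
T = 0 (T = -¼*0 = 0)
o(H) = 6 (o(H) = 0*(-6) + 6 = 0 + 6 = 6)
l(-139, 212)/(-46295) + 5228/o(I) = (9*(-139))/(-46295) + 5228/6 = -1251*(-1/46295) + 5228*(⅙) = 1251/46295 + 2614/3 = 121018883/138885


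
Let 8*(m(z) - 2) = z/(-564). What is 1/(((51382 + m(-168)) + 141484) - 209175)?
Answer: -188/3065709 ≈ -6.1324e-5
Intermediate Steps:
m(z) = 2 - z/4512 (m(z) = 2 + (z/(-564))/8 = 2 + (z*(-1/564))/8 = 2 + (-z/564)/8 = 2 - z/4512)
1/(((51382 + m(-168)) + 141484) - 209175) = 1/(((51382 + (2 - 1/4512*(-168))) + 141484) - 209175) = 1/(((51382 + (2 + 7/188)) + 141484) - 209175) = 1/(((51382 + 383/188) + 141484) - 209175) = 1/((9660199/188 + 141484) - 209175) = 1/(36259191/188 - 209175) = 1/(-3065709/188) = -188/3065709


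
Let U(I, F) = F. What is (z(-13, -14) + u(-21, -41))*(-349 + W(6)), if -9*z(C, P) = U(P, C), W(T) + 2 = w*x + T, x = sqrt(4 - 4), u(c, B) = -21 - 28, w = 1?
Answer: 49220/3 ≈ 16407.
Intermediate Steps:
u(c, B) = -49
x = 0 (x = sqrt(0) = 0)
W(T) = -2 + T (W(T) = -2 + (1*0 + T) = -2 + (0 + T) = -2 + T)
z(C, P) = -C/9
(z(-13, -14) + u(-21, -41))*(-349 + W(6)) = (-1/9*(-13) - 49)*(-349 + (-2 + 6)) = (13/9 - 49)*(-349 + 4) = -428/9*(-345) = 49220/3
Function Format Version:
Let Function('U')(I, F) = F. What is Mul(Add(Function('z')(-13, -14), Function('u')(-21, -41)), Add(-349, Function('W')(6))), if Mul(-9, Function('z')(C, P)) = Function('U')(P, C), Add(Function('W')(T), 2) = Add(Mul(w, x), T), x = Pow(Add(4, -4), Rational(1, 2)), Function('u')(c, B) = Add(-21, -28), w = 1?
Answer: Rational(49220, 3) ≈ 16407.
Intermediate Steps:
Function('u')(c, B) = -49
x = 0 (x = Pow(0, Rational(1, 2)) = 0)
Function('W')(T) = Add(-2, T) (Function('W')(T) = Add(-2, Add(Mul(1, 0), T)) = Add(-2, Add(0, T)) = Add(-2, T))
Function('z')(C, P) = Mul(Rational(-1, 9), C)
Mul(Add(Function('z')(-13, -14), Function('u')(-21, -41)), Add(-349, Function('W')(6))) = Mul(Add(Mul(Rational(-1, 9), -13), -49), Add(-349, Add(-2, 6))) = Mul(Add(Rational(13, 9), -49), Add(-349, 4)) = Mul(Rational(-428, 9), -345) = Rational(49220, 3)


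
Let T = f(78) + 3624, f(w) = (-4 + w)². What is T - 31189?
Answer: -22089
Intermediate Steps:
T = 9100 (T = (-4 + 78)² + 3624 = 74² + 3624 = 5476 + 3624 = 9100)
T - 31189 = 9100 - 31189 = -22089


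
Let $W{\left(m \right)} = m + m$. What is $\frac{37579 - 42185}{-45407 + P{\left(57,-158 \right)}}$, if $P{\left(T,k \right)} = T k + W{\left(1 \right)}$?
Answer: $\frac{658}{7773} \approx 0.084652$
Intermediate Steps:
$W{\left(m \right)} = 2 m$
$P{\left(T,k \right)} = 2 + T k$ ($P{\left(T,k \right)} = T k + 2 \cdot 1 = T k + 2 = 2 + T k$)
$\frac{37579 - 42185}{-45407 + P{\left(57,-158 \right)}} = \frac{37579 - 42185}{-45407 + \left(2 + 57 \left(-158\right)\right)} = - \frac{4606}{-45407 + \left(2 - 9006\right)} = - \frac{4606}{-45407 - 9004} = - \frac{4606}{-54411} = \left(-4606\right) \left(- \frac{1}{54411}\right) = \frac{658}{7773}$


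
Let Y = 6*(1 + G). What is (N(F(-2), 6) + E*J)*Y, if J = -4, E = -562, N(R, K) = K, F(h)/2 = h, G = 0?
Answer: 13524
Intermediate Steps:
F(h) = 2*h
Y = 6 (Y = 6*(1 + 0) = 6*1 = 6)
(N(F(-2), 6) + E*J)*Y = (6 - 562*(-4))*6 = (6 + 2248)*6 = 2254*6 = 13524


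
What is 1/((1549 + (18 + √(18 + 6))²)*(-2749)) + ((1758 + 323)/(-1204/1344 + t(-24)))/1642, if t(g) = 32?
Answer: 489802041006839/12021046999772485 + 72*√6/9807071245 ≈ 0.040745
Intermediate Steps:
1/((1549 + (18 + √(18 + 6))²)*(-2749)) + ((1758 + 323)/(-1204/1344 + t(-24)))/1642 = 1/((1549 + (18 + √(18 + 6))²)*(-2749)) + ((1758 + 323)/(-1204/1344 + 32))/1642 = -1/2749/(1549 + (18 + √24)²) + (2081/(-1204*1/1344 + 32))*(1/1642) = -1/2749/(1549 + (18 + 2*√6)²) + (2081/(-43/48 + 32))*(1/1642) = -1/(2749*(1549 + (18 + 2*√6)²)) + (2081/(1493/48))*(1/1642) = -1/(2749*(1549 + (18 + 2*√6)²)) + (2081*(48/1493))*(1/1642) = -1/(2749*(1549 + (18 + 2*√6)²)) + (99888/1493)*(1/1642) = -1/(2749*(1549 + (18 + 2*√6)²)) + 49944/1225753 = 49944/1225753 - 1/(2749*(1549 + (18 + 2*√6)²))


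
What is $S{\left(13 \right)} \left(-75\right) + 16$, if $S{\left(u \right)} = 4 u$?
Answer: $-3884$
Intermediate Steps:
$S{\left(13 \right)} \left(-75\right) + 16 = 4 \cdot 13 \left(-75\right) + 16 = 52 \left(-75\right) + 16 = -3900 + 16 = -3884$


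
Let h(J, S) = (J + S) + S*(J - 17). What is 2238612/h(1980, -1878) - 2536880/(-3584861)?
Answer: 110572668469/1101272884061 ≈ 0.10040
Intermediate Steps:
h(J, S) = J + S + S*(-17 + J) (h(J, S) = (J + S) + S*(-17 + J) = J + S + S*(-17 + J))
2238612/h(1980, -1878) - 2536880/(-3584861) = 2238612/(1980 - 16*(-1878) + 1980*(-1878)) - 2536880/(-3584861) = 2238612/(1980 + 30048 - 3718440) - 2536880*(-1/3584861) = 2238612/(-3686412) + 2536880/3584861 = 2238612*(-1/3686412) + 2536880/3584861 = -186551/307201 + 2536880/3584861 = 110572668469/1101272884061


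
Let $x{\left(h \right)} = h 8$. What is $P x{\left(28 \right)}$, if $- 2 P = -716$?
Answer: $80192$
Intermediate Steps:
$x{\left(h \right)} = 8 h$
$P = 358$ ($P = \left(- \frac{1}{2}\right) \left(-716\right) = 358$)
$P x{\left(28 \right)} = 358 \cdot 8 \cdot 28 = 358 \cdot 224 = 80192$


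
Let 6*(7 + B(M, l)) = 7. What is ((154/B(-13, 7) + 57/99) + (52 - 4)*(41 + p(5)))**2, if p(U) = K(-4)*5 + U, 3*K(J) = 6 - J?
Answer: 242122059481/27225 ≈ 8.8934e+6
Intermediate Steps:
B(M, l) = -35/6 (B(M, l) = -7 + (1/6)*7 = -7 + 7/6 = -35/6)
K(J) = 2 - J/3 (K(J) = (6 - J)/3 = 2 - J/3)
p(U) = 50/3 + U (p(U) = (2 - 1/3*(-4))*5 + U = (2 + 4/3)*5 + U = (10/3)*5 + U = 50/3 + U)
((154/B(-13, 7) + 57/99) + (52 - 4)*(41 + p(5)))**2 = ((154/(-35/6) + 57/99) + (52 - 4)*(41 + (50/3 + 5)))**2 = ((154*(-6/35) + 57*(1/99)) + 48*(41 + 65/3))**2 = ((-132/5 + 19/33) + 48*(188/3))**2 = (-4261/165 + 3008)**2 = (492059/165)**2 = 242122059481/27225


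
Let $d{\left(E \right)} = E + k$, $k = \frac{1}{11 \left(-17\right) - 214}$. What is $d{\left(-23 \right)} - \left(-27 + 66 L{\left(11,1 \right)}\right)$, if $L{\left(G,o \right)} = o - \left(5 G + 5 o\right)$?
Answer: $\frac{1563097}{401} \approx 3898.0$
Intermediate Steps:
$L{\left(G,o \right)} = - 5 G - 4 o$
$k = - \frac{1}{401}$ ($k = \frac{1}{-187 - 214} = \frac{1}{-401} = - \frac{1}{401} \approx -0.0024938$)
$d{\left(E \right)} = - \frac{1}{401} + E$ ($d{\left(E \right)} = E - \frac{1}{401} = - \frac{1}{401} + E$)
$d{\left(-23 \right)} - \left(-27 + 66 L{\left(11,1 \right)}\right) = \left(- \frac{1}{401} - 23\right) - \left(-27 + 66 \left(\left(-5\right) 11 - 4\right)\right) = - \frac{9224}{401} - \left(-27 + 66 \left(-55 - 4\right)\right) = - \frac{9224}{401} - \left(-27 + 66 \left(-59\right)\right) = - \frac{9224}{401} - \left(-27 - 3894\right) = - \frac{9224}{401} - -3921 = - \frac{9224}{401} + 3921 = \frac{1563097}{401}$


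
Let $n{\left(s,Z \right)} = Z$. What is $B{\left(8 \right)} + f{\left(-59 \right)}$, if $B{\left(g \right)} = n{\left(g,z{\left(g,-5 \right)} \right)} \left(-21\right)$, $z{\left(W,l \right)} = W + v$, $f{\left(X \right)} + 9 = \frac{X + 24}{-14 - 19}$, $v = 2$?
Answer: $- \frac{7192}{33} \approx -217.94$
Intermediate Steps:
$f{\left(X \right)} = - \frac{107}{11} - \frac{X}{33}$ ($f{\left(X \right)} = -9 + \frac{X + 24}{-14 - 19} = -9 + \frac{24 + X}{-33} = -9 + \left(24 + X\right) \left(- \frac{1}{33}\right) = -9 - \left(\frac{8}{11} + \frac{X}{33}\right) = - \frac{107}{11} - \frac{X}{33}$)
$z{\left(W,l \right)} = 2 + W$ ($z{\left(W,l \right)} = W + 2 = 2 + W$)
$B{\left(g \right)} = -42 - 21 g$ ($B{\left(g \right)} = \left(2 + g\right) \left(-21\right) = -42 - 21 g$)
$B{\left(8 \right)} + f{\left(-59 \right)} = \left(-42 - 168\right) - \frac{262}{33} = \left(-42 - 168\right) + \left(- \frac{107}{11} + \frac{59}{33}\right) = -210 - \frac{262}{33} = - \frac{7192}{33}$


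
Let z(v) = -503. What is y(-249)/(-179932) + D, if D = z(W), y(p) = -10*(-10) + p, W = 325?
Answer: -90505647/179932 ≈ -503.00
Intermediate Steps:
y(p) = 100 + p
D = -503
y(-249)/(-179932) + D = (100 - 249)/(-179932) - 503 = -149*(-1/179932) - 503 = 149/179932 - 503 = -90505647/179932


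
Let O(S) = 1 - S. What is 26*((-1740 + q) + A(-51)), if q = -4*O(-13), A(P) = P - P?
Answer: -46696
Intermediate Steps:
A(P) = 0
q = -56 (q = -4*(1 - 1*(-13)) = -4*(1 + 13) = -4*14 = -56)
26*((-1740 + q) + A(-51)) = 26*((-1740 - 56) + 0) = 26*(-1796 + 0) = 26*(-1796) = -46696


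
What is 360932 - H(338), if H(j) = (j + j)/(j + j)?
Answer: 360931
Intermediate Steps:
H(j) = 1 (H(j) = (2*j)/((2*j)) = (2*j)*(1/(2*j)) = 1)
360932 - H(338) = 360932 - 1*1 = 360932 - 1 = 360931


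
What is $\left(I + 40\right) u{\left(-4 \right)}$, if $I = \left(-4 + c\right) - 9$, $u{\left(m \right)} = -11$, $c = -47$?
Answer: $220$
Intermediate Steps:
$I = -60$ ($I = \left(-4 - 47\right) - 9 = -51 - 9 = -60$)
$\left(I + 40\right) u{\left(-4 \right)} = \left(-60 + 40\right) \left(-11\right) = \left(-20\right) \left(-11\right) = 220$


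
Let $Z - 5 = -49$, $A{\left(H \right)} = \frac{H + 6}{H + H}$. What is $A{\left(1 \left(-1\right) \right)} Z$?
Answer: $110$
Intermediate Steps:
$A{\left(H \right)} = \frac{6 + H}{2 H}$
$Z = -44$ ($Z = 5 - 49 = -44$)
$A{\left(1 \left(-1\right) \right)} Z = \frac{6 + 1 \left(-1\right)}{2 \cdot 1 \left(-1\right)} \left(-44\right) = \frac{6 - 1}{2 \left(-1\right)} \left(-44\right) = \frac{1}{2} \left(-1\right) 5 \left(-44\right) = \left(- \frac{5}{2}\right) \left(-44\right) = 110$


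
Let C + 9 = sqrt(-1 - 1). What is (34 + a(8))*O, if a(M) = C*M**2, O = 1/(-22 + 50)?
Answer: -271/14 + 16*I*sqrt(2)/7 ≈ -19.357 + 3.2325*I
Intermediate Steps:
O = 1/28 ≈ 0.035714
C = -9 + I*sqrt(2) (C = -9 + sqrt(-1 - 1) = -9 + sqrt(-2) = -9 + I*sqrt(2) ≈ -9.0 + 1.4142*I)
a(M) = M**2*(-9 + I*sqrt(2)) (a(M) = (-9 + I*sqrt(2))*M**2 = M**2*(-9 + I*sqrt(2)))
(34 + a(8))*O = (34 + 8**2*(-9 + I*sqrt(2)))*(1/28) = (34 + 64*(-9 + I*sqrt(2)))*(1/28) = (34 + (-576 + 64*I*sqrt(2)))*(1/28) = (-542 + 64*I*sqrt(2))*(1/28) = -271/14 + 16*I*sqrt(2)/7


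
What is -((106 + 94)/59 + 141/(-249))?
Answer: -13827/4897 ≈ -2.8236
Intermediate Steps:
-((106 + 94)/59 + 141/(-249)) = -(200*(1/59) + 141*(-1/249)) = -(200/59 - 47/83) = -1*13827/4897 = -13827/4897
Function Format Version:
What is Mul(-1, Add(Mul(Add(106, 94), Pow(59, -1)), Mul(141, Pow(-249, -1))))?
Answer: Rational(-13827, 4897) ≈ -2.8236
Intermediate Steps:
Mul(-1, Add(Mul(Add(106, 94), Pow(59, -1)), Mul(141, Pow(-249, -1)))) = Mul(-1, Add(Mul(200, Rational(1, 59)), Mul(141, Rational(-1, 249)))) = Mul(-1, Add(Rational(200, 59), Rational(-47, 83))) = Mul(-1, Rational(13827, 4897)) = Rational(-13827, 4897)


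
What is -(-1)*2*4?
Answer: 8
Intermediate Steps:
-(-1)*2*4 = -1*(-2)*4 = 2*4 = 8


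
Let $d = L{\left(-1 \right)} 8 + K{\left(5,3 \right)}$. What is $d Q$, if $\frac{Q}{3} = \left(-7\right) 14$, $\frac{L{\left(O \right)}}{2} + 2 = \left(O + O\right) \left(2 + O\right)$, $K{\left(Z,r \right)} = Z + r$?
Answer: $16464$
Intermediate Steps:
$L{\left(O \right)} = -4 + 4 O \left(2 + O\right)$ ($L{\left(O \right)} = -4 + 2 \left(O + O\right) \left(2 + O\right) = -4 + 2 \cdot 2 O \left(2 + O\right) = -4 + 4 O \left(2 + O\right)$)
$d = -56$ ($d = \left(-4 + 4 \left(-1\right)^{2} + 8 \left(-1\right)\right) 8 + \left(5 + 3\right) = \left(-4 + 4 \cdot 1 - 8\right) 8 + 8 = \left(-4 + 4 - 8\right) 8 + 8 = \left(-8\right) 8 + 8 = -64 + 8 = -56$)
$Q = -294$ ($Q = 3 \left(\left(-7\right) 14\right) = 3 \left(-98\right) = -294$)
$d Q = \left(-56\right) \left(-294\right) = 16464$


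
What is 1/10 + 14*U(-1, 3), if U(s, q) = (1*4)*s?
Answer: -559/10 ≈ -55.900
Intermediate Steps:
U(s, q) = 4*s
1/10 + 14*U(-1, 3) = 1/10 + 14*(4*(-1)) = ⅒ + 14*(-4) = ⅒ - 56 = -559/10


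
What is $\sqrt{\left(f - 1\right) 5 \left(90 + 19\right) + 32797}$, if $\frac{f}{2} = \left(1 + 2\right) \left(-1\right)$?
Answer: $\sqrt{28982} \approx 170.24$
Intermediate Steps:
$f = -6$ ($f = 2 \left(1 + 2\right) \left(-1\right) = 2 \cdot 3 \left(-1\right) = 2 \left(-3\right) = -6$)
$\sqrt{\left(f - 1\right) 5 \left(90 + 19\right) + 32797} = \sqrt{\left(-6 - 1\right) 5 \left(90 + 19\right) + 32797} = \sqrt{\left(-7\right) 5 \cdot 109 + 32797} = \sqrt{\left(-35\right) 109 + 32797} = \sqrt{-3815 + 32797} = \sqrt{28982}$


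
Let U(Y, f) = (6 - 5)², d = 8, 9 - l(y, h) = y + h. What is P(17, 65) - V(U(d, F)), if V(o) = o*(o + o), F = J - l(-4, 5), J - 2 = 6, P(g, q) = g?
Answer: 15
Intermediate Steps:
l(y, h) = 9 - h - y (l(y, h) = 9 - (y + h) = 9 - (h + y) = 9 + (-h - y) = 9 - h - y)
J = 8 (J = 2 + 6 = 8)
F = 0 (F = 8 - (9 - 1*5 - 1*(-4)) = 8 - (9 - 5 + 4) = 8 - 1*8 = 8 - 8 = 0)
U(Y, f) = 1 (U(Y, f) = 1² = 1)
V(o) = 2*o² (V(o) = o*(2*o) = 2*o²)
P(17, 65) - V(U(d, F)) = 17 - 2*1² = 17 - 2 = 15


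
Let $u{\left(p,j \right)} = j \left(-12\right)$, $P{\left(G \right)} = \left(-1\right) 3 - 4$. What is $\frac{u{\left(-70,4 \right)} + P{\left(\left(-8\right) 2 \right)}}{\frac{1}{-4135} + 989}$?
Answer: $- \frac{20675}{371774} \approx -0.055612$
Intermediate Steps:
$P{\left(G \right)} = -7$ ($P{\left(G \right)} = -3 - 4 = -7$)
$u{\left(p,j \right)} = - 12 j$
$\frac{u{\left(-70,4 \right)} + P{\left(\left(-8\right) 2 \right)}}{\frac{1}{-4135} + 989} = \frac{\left(-12\right) 4 - 7}{\frac{1}{-4135} + 989} = \frac{-48 - 7}{- \frac{1}{4135} + 989} = - \frac{55}{\frac{4089514}{4135}} = \left(-55\right) \frac{4135}{4089514} = - \frac{20675}{371774}$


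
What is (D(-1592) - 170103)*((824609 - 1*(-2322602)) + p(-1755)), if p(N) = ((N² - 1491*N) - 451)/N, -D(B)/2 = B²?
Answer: -28907186684643806/1755 ≈ -1.6471e+13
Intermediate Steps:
D(B) = -2*B²
p(N) = (-451 + N² - 1491*N)/N
(D(-1592) - 170103)*((824609 - 1*(-2322602)) + p(-1755)) = (-2*(-1592)² - 170103)*((824609 - 1*(-2322602)) + (-1491 - 1755 - 451/(-1755))) = (-2*2534464 - 170103)*((824609 + 2322602) + (-1491 - 1755 - 451*(-1/1755))) = (-5068928 - 170103)*(3147211 + (-1491 - 1755 + 451/1755)) = -5239031*(3147211 - 5696279/1755) = -5239031*5517659026/1755 = -28907186684643806/1755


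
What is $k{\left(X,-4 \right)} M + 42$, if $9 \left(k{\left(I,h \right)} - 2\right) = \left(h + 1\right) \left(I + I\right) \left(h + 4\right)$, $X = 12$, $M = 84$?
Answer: $210$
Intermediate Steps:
$k{\left(I,h \right)} = 2 + \frac{2 I \left(1 + h\right) \left(4 + h\right)}{9}$ ($k{\left(I,h \right)} = 2 + \frac{\left(h + 1\right) \left(I + I\right) \left(h + 4\right)}{9} = 2 + \frac{\left(1 + h\right) 2 I \left(4 + h\right)}{9} = 2 + \frac{2 I \left(1 + h\right) \left(4 + h\right)}{9}$)
$k{\left(X,-4 \right)} M + 42 = \left(2 + \frac{8}{9} \cdot 12 + \frac{2}{9} \cdot 12 \left(-4\right)^{2} + \frac{10}{9} \cdot 12 \left(-4\right)\right) 84 + 42 = \left(2 + \frac{32}{3} + \frac{2}{9} \cdot 12 \cdot 16 - \frac{160}{3}\right) 84 + 42 = \left(2 + \frac{32}{3} + \frac{128}{3} - \frac{160}{3}\right) 84 + 42 = 2 \cdot 84 + 42 = 168 + 42 = 210$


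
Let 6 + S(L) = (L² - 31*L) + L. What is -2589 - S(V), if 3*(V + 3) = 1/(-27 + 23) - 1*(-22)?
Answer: -39577/16 ≈ -2473.6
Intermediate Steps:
V = 17/4 (V = -3 + (1/(-27 + 23) - 1*(-22))/3 = -3 + (1/(-4) + 22)/3 = -3 + (-¼ + 22)/3 = -3 + (⅓)*(87/4) = -3 + 29/4 = 17/4 ≈ 4.2500)
S(L) = -6 + L² - 30*L (S(L) = -6 + ((L² - 31*L) + L) = -6 + (L² - 30*L) = -6 + L² - 30*L)
-2589 - S(V) = -2589 - (-6 + (17/4)² - 30*17/4) = -2589 - (-6 + 289/16 - 255/2) = -2589 - 1*(-1847/16) = -2589 + 1847/16 = -39577/16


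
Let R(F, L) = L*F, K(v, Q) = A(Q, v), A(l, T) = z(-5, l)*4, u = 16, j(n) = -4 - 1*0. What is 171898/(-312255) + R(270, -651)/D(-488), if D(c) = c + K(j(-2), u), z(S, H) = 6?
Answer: 27402650339/72443160 ≈ 378.26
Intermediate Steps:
j(n) = -4 (j(n) = -4 + 0 = -4)
A(l, T) = 24 (A(l, T) = 6*4 = 24)
K(v, Q) = 24
R(F, L) = F*L
D(c) = 24 + c (D(c) = c + 24 = 24 + c)
171898/(-312255) + R(270, -651)/D(-488) = 171898/(-312255) + (270*(-651))/(24 - 488) = 171898*(-1/312255) - 175770/(-464) = -171898/312255 - 175770*(-1/464) = -171898/312255 + 87885/232 = 27402650339/72443160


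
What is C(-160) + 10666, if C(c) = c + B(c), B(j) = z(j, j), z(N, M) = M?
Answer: 10346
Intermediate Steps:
B(j) = j
C(c) = 2*c (C(c) = c + c = 2*c)
C(-160) + 10666 = 2*(-160) + 10666 = -320 + 10666 = 10346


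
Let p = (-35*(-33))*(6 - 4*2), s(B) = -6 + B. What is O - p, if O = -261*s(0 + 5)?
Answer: 2571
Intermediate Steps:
O = 261 (O = -261*(-6 + (0 + 5)) = -261*(-6 + 5) = -261*(-1) = 261)
p = -2310 (p = 1155*(6 - 8) = 1155*(-2) = -2310)
O - p = 261 - 1*(-2310) = 261 + 2310 = 2571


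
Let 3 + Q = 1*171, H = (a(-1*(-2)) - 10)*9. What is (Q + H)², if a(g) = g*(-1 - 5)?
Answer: 900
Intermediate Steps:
a(g) = -6*g (a(g) = g*(-6) = -6*g)
H = -198 (H = (-(-6)*(-2) - 10)*9 = (-6*2 - 10)*9 = (-12 - 10)*9 = -22*9 = -198)
Q = 168 (Q = -3 + 1*171 = -3 + 171 = 168)
(Q + H)² = (168 - 198)² = (-30)² = 900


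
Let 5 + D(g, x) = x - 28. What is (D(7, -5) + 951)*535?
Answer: 488455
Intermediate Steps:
D(g, x) = -33 + x (D(g, x) = -5 + (x - 28) = -5 + (-28 + x) = -33 + x)
(D(7, -5) + 951)*535 = ((-33 - 5) + 951)*535 = (-38 + 951)*535 = 913*535 = 488455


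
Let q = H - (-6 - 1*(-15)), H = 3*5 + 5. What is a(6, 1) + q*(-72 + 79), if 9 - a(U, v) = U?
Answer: 80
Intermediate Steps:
a(U, v) = 9 - U
H = 20 (H = 15 + 5 = 20)
q = 11 (q = 20 - (-6 - 1*(-15)) = 20 - (-6 + 15) = 20 - 1*9 = 20 - 9 = 11)
a(6, 1) + q*(-72 + 79) = (9 - 1*6) + 11*(-72 + 79) = (9 - 6) + 11*7 = 3 + 77 = 80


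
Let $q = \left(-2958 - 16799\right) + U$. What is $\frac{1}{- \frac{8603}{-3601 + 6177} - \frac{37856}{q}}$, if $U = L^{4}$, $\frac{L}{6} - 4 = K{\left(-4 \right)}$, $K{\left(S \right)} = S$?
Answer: $- \frac{316112}{450015} \approx -0.70245$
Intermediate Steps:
$L = 0$ ($L = 24 + 6 \left(-4\right) = 24 - 24 = 0$)
$U = 0$ ($U = 0^{4} = 0$)
$q = -19757$ ($q = \left(-2958 - 16799\right) + 0 = -19757 + 0 = -19757$)
$\frac{1}{- \frac{8603}{-3601 + 6177} - \frac{37856}{q}} = \frac{1}{- \frac{8603}{-3601 + 6177} - \frac{37856}{-19757}} = \frac{1}{- \frac{8603}{2576} - - \frac{37856}{19757}} = \frac{1}{\left(-8603\right) \frac{1}{2576} + \frac{37856}{19757}} = \frac{1}{- \frac{1229}{368} + \frac{37856}{19757}} = \frac{1}{- \frac{450015}{316112}} = - \frac{316112}{450015}$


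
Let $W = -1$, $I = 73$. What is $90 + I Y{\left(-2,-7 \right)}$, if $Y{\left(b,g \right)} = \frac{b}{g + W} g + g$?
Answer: $- \frac{2195}{4} \approx -548.75$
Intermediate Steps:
$Y{\left(b,g \right)} = g + \frac{b g}{-1 + g}$ ($Y{\left(b,g \right)} = \frac{b}{g - 1} g + g = \frac{b}{-1 + g} g + g = \frac{b g}{-1 + g} + g = g + \frac{b g}{-1 + g}$)
$90 + I Y{\left(-2,-7 \right)} = 90 + 73 \left(- \frac{7 \left(-1 - 2 - 7\right)}{-1 - 7}\right) = 90 + 73 \left(\left(-7\right) \frac{1}{-8} \left(-10\right)\right) = 90 + 73 \left(\left(-7\right) \left(- \frac{1}{8}\right) \left(-10\right)\right) = 90 + 73 \left(- \frac{35}{4}\right) = 90 - \frac{2555}{4} = - \frac{2195}{4}$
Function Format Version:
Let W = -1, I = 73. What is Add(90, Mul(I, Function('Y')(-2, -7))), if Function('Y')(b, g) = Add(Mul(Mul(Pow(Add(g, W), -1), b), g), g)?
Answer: Rational(-2195, 4) ≈ -548.75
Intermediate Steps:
Function('Y')(b, g) = Add(g, Mul(b, g, Pow(Add(-1, g), -1))) (Function('Y')(b, g) = Add(Mul(Mul(Pow(Add(g, -1), -1), b), g), g) = Add(Mul(Mul(Pow(Add(-1, g), -1), b), g), g) = Add(Mul(Mul(b, Pow(Add(-1, g), -1)), g), g) = Add(Mul(b, g, Pow(Add(-1, g), -1)), g) = Add(g, Mul(b, g, Pow(Add(-1, g), -1))))
Add(90, Mul(I, Function('Y')(-2, -7))) = Add(90, Mul(73, Mul(-7, Pow(Add(-1, -7), -1), Add(-1, -2, -7)))) = Add(90, Mul(73, Mul(-7, Pow(-8, -1), -10))) = Add(90, Mul(73, Mul(-7, Rational(-1, 8), -10))) = Add(90, Mul(73, Rational(-35, 4))) = Add(90, Rational(-2555, 4)) = Rational(-2195, 4)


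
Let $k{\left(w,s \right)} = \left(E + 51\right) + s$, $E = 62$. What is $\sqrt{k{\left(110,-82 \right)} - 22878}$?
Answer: $i \sqrt{22847} \approx 151.15 i$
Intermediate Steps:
$k{\left(w,s \right)} = 113 + s$ ($k{\left(w,s \right)} = \left(62 + 51\right) + s = 113 + s$)
$\sqrt{k{\left(110,-82 \right)} - 22878} = \sqrt{\left(113 - 82\right) - 22878} = \sqrt{31 - 22878} = \sqrt{-22847} = i \sqrt{22847}$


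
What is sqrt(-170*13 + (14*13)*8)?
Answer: I*sqrt(754) ≈ 27.459*I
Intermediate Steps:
sqrt(-170*13 + (14*13)*8) = sqrt(-2210 + 182*8) = sqrt(-2210 + 1456) = sqrt(-754) = I*sqrt(754)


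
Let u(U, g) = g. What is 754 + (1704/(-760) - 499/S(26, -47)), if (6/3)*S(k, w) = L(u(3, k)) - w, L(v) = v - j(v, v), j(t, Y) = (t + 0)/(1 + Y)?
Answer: 27269239/36955 ≈ 737.90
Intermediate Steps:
j(t, Y) = t/(1 + Y)
L(v) = v - v/(1 + v)
S(k, w) = -w/2 + k²/(2*(1 + k)) (S(k, w) = (k²/(1 + k) - w)/2 = (-w + k²/(1 + k))/2 = -w/2 + k²/(2*(1 + k)))
754 + (1704/(-760) - 499/S(26, -47)) = 754 + (1704/(-760) - 499*2*(1 + 26)/(-1*26 + (1 + 26)*(26 - 1*(-47)))) = 754 + (1704*(-1/760) - 499*54/(-26 + 27*(26 + 47))) = 754 + (-213/95 - 499*54/(-26 + 27*73)) = 754 + (-213/95 - 499*54/(-26 + 1971)) = 754 + (-213/95 - 499/((½)*(1/27)*1945)) = 754 + (-213/95 - 499/1945/54) = 754 + (-213/95 - 499*54/1945) = 754 + (-213/95 - 26946/1945) = 754 - 594831/36955 = 27269239/36955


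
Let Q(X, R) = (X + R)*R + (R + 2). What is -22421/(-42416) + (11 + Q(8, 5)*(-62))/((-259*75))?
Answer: 624406373/823930800 ≈ 0.75784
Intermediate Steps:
Q(X, R) = 2 + R + R*(R + X) (Q(X, R) = (R + X)*R + (2 + R) = R*(R + X) + (2 + R) = 2 + R + R*(R + X))
-22421/(-42416) + (11 + Q(8, 5)*(-62))/((-259*75)) = -22421/(-42416) + (11 + (2 + 5 + 5² + 5*8)*(-62))/((-259*75)) = -22421*(-1/42416) + (11 + (2 + 5 + 25 + 40)*(-62))/(-19425) = 22421/42416 + (11 + 72*(-62))*(-1/19425) = 22421/42416 + (11 - 4464)*(-1/19425) = 22421/42416 - 4453*(-1/19425) = 22421/42416 + 4453/19425 = 624406373/823930800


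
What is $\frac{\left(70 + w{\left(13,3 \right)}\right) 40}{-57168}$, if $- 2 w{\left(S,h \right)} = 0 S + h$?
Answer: $- \frac{685}{14292} \approx -0.047929$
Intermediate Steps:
$w{\left(S,h \right)} = - \frac{h}{2}$ ($w{\left(S,h \right)} = - \frac{0 S + h}{2} = - \frac{0 + h}{2} = - \frac{h}{2}$)
$\frac{\left(70 + w{\left(13,3 \right)}\right) 40}{-57168} = \frac{\left(70 - \frac{3}{2}\right) 40}{-57168} = \left(70 - \frac{3}{2}\right) 40 \left(- \frac{1}{57168}\right) = \frac{137}{2} \cdot 40 \left(- \frac{1}{57168}\right) = 2740 \left(- \frac{1}{57168}\right) = - \frac{685}{14292}$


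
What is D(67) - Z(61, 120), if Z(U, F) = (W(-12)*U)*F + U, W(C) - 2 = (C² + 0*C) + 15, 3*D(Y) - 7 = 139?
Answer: -3535597/3 ≈ -1.1785e+6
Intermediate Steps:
D(Y) = 146/3 (D(Y) = 7/3 + (⅓)*139 = 7/3 + 139/3 = 146/3)
W(C) = 17 + C² (W(C) = 2 + ((C² + 0*C) + 15) = 2 + ((C² + 0) + 15) = 2 + (C² + 15) = 2 + (15 + C²) = 17 + C²)
Z(U, F) = U + 161*F*U (Z(U, F) = ((17 + (-12)²)*U)*F + U = ((17 + 144)*U)*F + U = (161*U)*F + U = 161*F*U + U = U + 161*F*U)
D(67) - Z(61, 120) = 146/3 - 61*(1 + 161*120) = 146/3 - 61*(1 + 19320) = 146/3 - 61*19321 = 146/3 - 1*1178581 = 146/3 - 1178581 = -3535597/3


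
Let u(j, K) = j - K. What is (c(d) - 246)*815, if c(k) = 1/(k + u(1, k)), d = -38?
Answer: -199675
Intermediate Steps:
c(k) = 1 (c(k) = 1/(k + (1 - k)) = 1/1 = 1)
(c(d) - 246)*815 = (1 - 246)*815 = -245*815 = -199675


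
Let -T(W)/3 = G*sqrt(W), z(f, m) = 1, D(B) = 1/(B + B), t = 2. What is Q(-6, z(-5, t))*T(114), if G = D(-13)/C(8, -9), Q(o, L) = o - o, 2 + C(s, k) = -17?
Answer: 0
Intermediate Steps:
D(B) = 1/(2*B)
C(s, k) = -19 (C(s, k) = -2 - 17 = -19)
Q(o, L) = 0
G = 1/494 (G = ((1/2)/(-13))/(-19) = ((1/2)*(-1/13))*(-1/19) = -1/26*(-1/19) = 1/494 ≈ 0.0020243)
T(W) = -3*sqrt(W)/494
Q(-6, z(-5, t))*T(114) = 0*(-3*sqrt(114)/494) = 0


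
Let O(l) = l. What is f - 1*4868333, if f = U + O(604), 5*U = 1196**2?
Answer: -22908229/5 ≈ -4.5816e+6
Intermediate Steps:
U = 1430416/5 (U = (1/5)*1196**2 = (1/5)*1430416 = 1430416/5 ≈ 2.8608e+5)
f = 1433436/5 (f = 1430416/5 + 604 = 1433436/5 ≈ 2.8669e+5)
f - 1*4868333 = 1433436/5 - 1*4868333 = 1433436/5 - 4868333 = -22908229/5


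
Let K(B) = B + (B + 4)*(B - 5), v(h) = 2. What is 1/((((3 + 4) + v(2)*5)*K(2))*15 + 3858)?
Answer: -1/222 ≈ -0.0045045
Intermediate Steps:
K(B) = B + (-5 + B)*(4 + B) (K(B) = B + (4 + B)*(-5 + B) = B + (-5 + B)*(4 + B))
1/((((3 + 4) + v(2)*5)*K(2))*15 + 3858) = 1/((((3 + 4) + 2*5)*(-20 + 2**2))*15 + 3858) = 1/(((7 + 10)*(-20 + 4))*15 + 3858) = 1/((17*(-16))*15 + 3858) = 1/(-272*15 + 3858) = 1/(-4080 + 3858) = 1/(-222) = -1/222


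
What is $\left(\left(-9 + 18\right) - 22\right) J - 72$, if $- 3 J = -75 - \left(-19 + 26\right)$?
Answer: $- \frac{1282}{3} \approx -427.33$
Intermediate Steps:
$J = \frac{82}{3}$ ($J = - \frac{-75 - \left(-19 + 26\right)}{3} = - \frac{-75 - 7}{3} = \left(- \frac{1}{3}\right) \left(-82\right) = \frac{82}{3} \approx 27.333$)
$\left(\left(-9 + 18\right) - 22\right) J - 72 = \left(\left(-9 + 18\right) - 22\right) \frac{82}{3} - 72 = \left(9 - 22\right) \frac{82}{3} - 72 = \left(-13\right) \frac{82}{3} - 72 = - \frac{1066}{3} - 72 = - \frac{1282}{3}$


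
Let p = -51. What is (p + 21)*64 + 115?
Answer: -1805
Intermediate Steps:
(p + 21)*64 + 115 = (-51 + 21)*64 + 115 = -30*64 + 115 = -1920 + 115 = -1805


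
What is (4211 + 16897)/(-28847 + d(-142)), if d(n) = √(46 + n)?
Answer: -608902476/832149505 - 84432*I*√6/832149505 ≈ -0.73172 - 0.00024853*I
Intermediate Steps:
(4211 + 16897)/(-28847 + d(-142)) = (4211 + 16897)/(-28847 + √(46 - 142)) = 21108/(-28847 + √(-96)) = 21108/(-28847 + 4*I*√6)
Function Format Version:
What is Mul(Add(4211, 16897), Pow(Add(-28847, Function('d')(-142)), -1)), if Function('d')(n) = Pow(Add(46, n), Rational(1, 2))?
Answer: Add(Rational(-608902476, 832149505), Mul(Rational(-84432, 832149505), I, Pow(6, Rational(1, 2)))) ≈ Add(-0.73172, Mul(-0.00024853, I))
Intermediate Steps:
Mul(Add(4211, 16897), Pow(Add(-28847, Function('d')(-142)), -1)) = Mul(Add(4211, 16897), Pow(Add(-28847, Pow(Add(46, -142), Rational(1, 2))), -1)) = Mul(21108, Pow(Add(-28847, Pow(-96, Rational(1, 2))), -1)) = Mul(21108, Pow(Add(-28847, Mul(4, I, Pow(6, Rational(1, 2)))), -1))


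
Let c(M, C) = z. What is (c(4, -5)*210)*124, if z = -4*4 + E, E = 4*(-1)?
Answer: -520800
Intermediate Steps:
E = -4
z = -20 (z = -4*4 - 4 = -16 - 4 = -20)
c(M, C) = -20
(c(4, -5)*210)*124 = -20*210*124 = -4200*124 = -520800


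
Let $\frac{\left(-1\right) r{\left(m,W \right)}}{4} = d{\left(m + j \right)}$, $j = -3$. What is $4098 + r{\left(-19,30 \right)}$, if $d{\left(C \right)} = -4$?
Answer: $4114$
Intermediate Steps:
$r{\left(m,W \right)} = 16$ ($r{\left(m,W \right)} = \left(-4\right) \left(-4\right) = 16$)
$4098 + r{\left(-19,30 \right)} = 4098 + 16 = 4114$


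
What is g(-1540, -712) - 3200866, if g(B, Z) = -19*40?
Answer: -3201626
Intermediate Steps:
g(B, Z) = -760
g(-1540, -712) - 3200866 = -760 - 3200866 = -3201626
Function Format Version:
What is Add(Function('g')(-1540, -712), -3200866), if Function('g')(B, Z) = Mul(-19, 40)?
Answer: -3201626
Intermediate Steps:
Function('g')(B, Z) = -760
Add(Function('g')(-1540, -712), -3200866) = Add(-760, -3200866) = -3201626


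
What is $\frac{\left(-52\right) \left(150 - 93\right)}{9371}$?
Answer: $- \frac{2964}{9371} \approx -0.3163$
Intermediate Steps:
$\frac{\left(-52\right) \left(150 - 93\right)}{9371} = \left(-52\right) 57 \cdot \frac{1}{9371} = \left(-2964\right) \frac{1}{9371} = - \frac{2964}{9371}$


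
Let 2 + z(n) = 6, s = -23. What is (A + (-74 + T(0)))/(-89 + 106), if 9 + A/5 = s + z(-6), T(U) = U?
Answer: -214/17 ≈ -12.588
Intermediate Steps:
z(n) = 4 (z(n) = -2 + 6 = 4)
A = -140 (A = -45 + 5*(-23 + 4) = -45 + 5*(-19) = -45 - 95 = -140)
(A + (-74 + T(0)))/(-89 + 106) = (-140 + (-74 + 0))/(-89 + 106) = (-140 - 74)/17 = -214*1/17 = -214/17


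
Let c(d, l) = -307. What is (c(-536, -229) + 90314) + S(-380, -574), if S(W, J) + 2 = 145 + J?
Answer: 89576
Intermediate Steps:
S(W, J) = 143 + J (S(W, J) = -2 + (145 + J) = 143 + J)
(c(-536, -229) + 90314) + S(-380, -574) = (-307 + 90314) + (143 - 574) = 90007 - 431 = 89576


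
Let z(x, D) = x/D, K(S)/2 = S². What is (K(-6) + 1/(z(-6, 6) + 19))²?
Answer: 1682209/324 ≈ 5192.0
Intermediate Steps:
K(S) = 2*S²
(K(-6) + 1/(z(-6, 6) + 19))² = (2*(-6)² + 1/(-6/6 + 19))² = (2*36 + 1/(-6*⅙ + 19))² = (72 + 1/(-1 + 19))² = (72 + 1/18)² = (1297/18)² = 1682209/324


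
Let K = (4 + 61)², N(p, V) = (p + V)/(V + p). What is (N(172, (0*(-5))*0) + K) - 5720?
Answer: -1494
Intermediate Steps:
N(p, V) = 1 (N(p, V) = (V + p)/(V + p) = 1)
K = 4225 (K = 65² = 4225)
(N(172, (0*(-5))*0) + K) - 5720 = (1 + 4225) - 5720 = 4226 - 5720 = -1494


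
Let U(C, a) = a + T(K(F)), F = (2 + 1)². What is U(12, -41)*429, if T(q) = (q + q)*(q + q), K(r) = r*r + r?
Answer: 13882011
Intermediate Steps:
F = 9 (F = 3² = 9)
K(r) = r + r² (K(r) = r² + r = r + r²)
T(q) = 4*q² (T(q) = (2*q)*(2*q) = 4*q²)
U(C, a) = 32400 + a (U(C, a) = a + 4*(9*(1 + 9))² = a + 4*(9*10)² = a + 4*90² = a + 4*8100 = a + 32400 = 32400 + a)
U(12, -41)*429 = (32400 - 41)*429 = 32359*429 = 13882011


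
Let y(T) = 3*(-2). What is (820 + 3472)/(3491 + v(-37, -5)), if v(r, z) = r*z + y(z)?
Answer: 2146/1835 ≈ 1.1695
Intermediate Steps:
y(T) = -6
v(r, z) = -6 + r*z (v(r, z) = r*z - 6 = -6 + r*z)
(820 + 3472)/(3491 + v(-37, -5)) = (820 + 3472)/(3491 + (-6 - 37*(-5))) = 4292/(3491 + (-6 + 185)) = 4292/(3491 + 179) = 4292/3670 = 4292*(1/3670) = 2146/1835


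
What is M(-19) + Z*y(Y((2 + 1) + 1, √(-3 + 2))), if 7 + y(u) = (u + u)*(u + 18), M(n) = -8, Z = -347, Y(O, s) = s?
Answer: 3115 - 12492*I ≈ 3115.0 - 12492.0*I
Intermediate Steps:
y(u) = -7 + 2*u*(18 + u) (y(u) = -7 + (u + u)*(u + 18) = -7 + (2*u)*(18 + u) = -7 + 2*u*(18 + u))
M(-19) + Z*y(Y((2 + 1) + 1, √(-3 + 2))) = -8 - 347*(-7 + 2*(√(-3 + 2))² + 36*√(-3 + 2)) = -8 - 347*(-7 + 2*(√(-1))² + 36*√(-1)) = -8 - 347*(-7 + 2*I² + 36*I) = -8 - 347*(-7 + 2*(-1) + 36*I) = -8 - 347*(-7 - 2 + 36*I) = -8 - 347*(-9 + 36*I) = -8 + (3123 - 12492*I) = 3115 - 12492*I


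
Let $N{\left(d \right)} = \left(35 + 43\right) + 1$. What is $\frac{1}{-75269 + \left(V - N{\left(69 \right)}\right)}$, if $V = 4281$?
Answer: $- \frac{1}{71067} \approx -1.4071 \cdot 10^{-5}$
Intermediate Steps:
$N{\left(d \right)} = 79$ ($N{\left(d \right)} = 78 + 1 = 79$)
$\frac{1}{-75269 + \left(V - N{\left(69 \right)}\right)} = \frac{1}{-75269 + \left(4281 - 79\right)} = \frac{1}{-75269 + 4202} = \frac{1}{-71067} = - \frac{1}{71067}$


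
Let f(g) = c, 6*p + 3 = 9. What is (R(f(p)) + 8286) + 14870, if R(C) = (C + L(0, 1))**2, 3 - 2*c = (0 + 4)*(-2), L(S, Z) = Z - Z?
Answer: 92745/4 ≈ 23186.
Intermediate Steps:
p = 1 (p = -1/2 + (1/6)*9 = -1/2 + 3/2 = 1)
L(S, Z) = 0
c = 11/2 (c = 3/2 - (0 + 4)*(-2)/2 = 3/2 - 2*(-2) = 3/2 - 1/2*(-8) = 3/2 + 4 = 11/2 ≈ 5.5000)
f(g) = 11/2
R(C) = C**2 (R(C) = (C + 0)**2 = C**2)
(R(f(p)) + 8286) + 14870 = ((11/2)**2 + 8286) + 14870 = (121/4 + 8286) + 14870 = 33265/4 + 14870 = 92745/4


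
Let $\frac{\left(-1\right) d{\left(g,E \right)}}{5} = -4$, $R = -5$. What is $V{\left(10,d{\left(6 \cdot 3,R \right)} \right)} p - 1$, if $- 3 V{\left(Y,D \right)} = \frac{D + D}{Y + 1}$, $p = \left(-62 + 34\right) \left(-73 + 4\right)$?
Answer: $- \frac{25771}{11} \approx -2342.8$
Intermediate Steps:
$p = 1932$ ($p = \left(-28\right) \left(-69\right) = 1932$)
$d{\left(g,E \right)} = 20$ ($d{\left(g,E \right)} = \left(-5\right) \left(-4\right) = 20$)
$V{\left(Y,D \right)} = - \frac{2 D}{3 \left(1 + Y\right)}$ ($V{\left(Y,D \right)} = - \frac{\left(D + D\right) \frac{1}{Y + 1}}{3} = - \frac{2 D \frac{1}{1 + Y}}{3} = - \frac{2 D}{3 \left(1 + Y\right)}$)
$V{\left(10,d{\left(6 \cdot 3,R \right)} \right)} p - 1 = \left(-2\right) 20 \frac{1}{3 + 3 \cdot 10} \cdot 1932 - 1 = \left(-2\right) 20 \frac{1}{3 + 30} \cdot 1932 - 1 = \left(-2\right) 20 \cdot \frac{1}{33} \cdot 1932 - 1 = \left(- \frac{40}{33}\right) 1932 - 1 = - \frac{25760}{11} - 1 = - \frac{25771}{11}$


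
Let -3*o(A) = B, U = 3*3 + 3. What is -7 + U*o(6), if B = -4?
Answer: 9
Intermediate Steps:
U = 12 (U = 9 + 3 = 12)
o(A) = 4/3 (o(A) = -⅓*(-4) = 4/3)
-7 + U*o(6) = -7 + 12*(4/3) = -7 + 16 = 9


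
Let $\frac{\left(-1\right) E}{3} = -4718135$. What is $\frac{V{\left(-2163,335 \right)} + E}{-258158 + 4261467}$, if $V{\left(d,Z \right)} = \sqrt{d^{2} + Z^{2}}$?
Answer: $\frac{14154405}{4003309} + \frac{\sqrt{4790794}}{4003309} \approx 3.5362$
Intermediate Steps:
$E = 14154405$ ($E = \left(-3\right) \left(-4718135\right) = 14154405$)
$V{\left(d,Z \right)} = \sqrt{Z^{2} + d^{2}}$
$\frac{V{\left(-2163,335 \right)} + E}{-258158 + 4261467} = \frac{\sqrt{335^{2} + \left(-2163\right)^{2}} + 14154405}{-258158 + 4261467} = \frac{\sqrt{112225 + 4678569} + 14154405}{4003309} = \left(\sqrt{4790794} + 14154405\right) \frac{1}{4003309} = \left(14154405 + \sqrt{4790794}\right) \frac{1}{4003309} = \frac{14154405}{4003309} + \frac{\sqrt{4790794}}{4003309}$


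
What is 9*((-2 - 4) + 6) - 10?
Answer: -10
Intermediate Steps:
9*((-2 - 4) + 6) - 10 = 9*(-6 + 6) - 10 = 9*0 - 10 = 0 - 10 = -10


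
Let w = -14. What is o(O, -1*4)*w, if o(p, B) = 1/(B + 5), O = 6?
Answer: -14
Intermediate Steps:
o(p, B) = 1/(5 + B)
o(O, -1*4)*w = -14/(5 - 1*4) = -14/(5 - 4) = -14/1 = 1*(-14) = -14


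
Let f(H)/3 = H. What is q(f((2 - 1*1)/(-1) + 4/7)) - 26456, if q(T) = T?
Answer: -185201/7 ≈ -26457.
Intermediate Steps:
f(H) = 3*H
q(f((2 - 1*1)/(-1) + 4/7)) - 26456 = 3*((2 - 1*1)/(-1) + 4/7) - 26456 = 3*((2 - 1)*(-1) + 4*(⅐)) - 26456 = 3*(1*(-1) + 4/7) - 26456 = 3*(-1 + 4/7) - 26456 = 3*(-3/7) - 26456 = -9/7 - 26456 = -185201/7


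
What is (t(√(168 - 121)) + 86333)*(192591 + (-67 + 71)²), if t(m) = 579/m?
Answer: 16628340131 + 111519453*√47/47 ≈ 1.6645e+10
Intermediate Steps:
(t(√(168 - 121)) + 86333)*(192591 + (-67 + 71)²) = (579/(√(168 - 121)) + 86333)*(192591 + (-67 + 71)²) = (579/(√47) + 86333)*(192591 + 4²) = (579*(√47/47) + 86333)*(192591 + 16) = (579*√47/47 + 86333)*192607 = (86333 + 579*√47/47)*192607 = 16628340131 + 111519453*√47/47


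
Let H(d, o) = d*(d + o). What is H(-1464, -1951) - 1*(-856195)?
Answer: 5855755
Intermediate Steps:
H(-1464, -1951) - 1*(-856195) = -1464*(-1464 - 1951) - 1*(-856195) = -1464*(-3415) + 856195 = 4999560 + 856195 = 5855755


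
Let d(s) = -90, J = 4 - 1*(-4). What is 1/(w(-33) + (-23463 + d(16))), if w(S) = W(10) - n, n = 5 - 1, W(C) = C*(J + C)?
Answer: -1/23377 ≈ -4.2777e-5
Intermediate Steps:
J = 8 (J = 4 + 4 = 8)
W(C) = C*(8 + C)
n = 4
w(S) = 176 (w(S) = 10*(8 + 10) - 1*4 = 10*18 - 4 = 180 - 4 = 176)
1/(w(-33) + (-23463 + d(16))) = 1/(176 + (-23463 - 90)) = 1/(176 - 23553) = 1/(-23377) = -1/23377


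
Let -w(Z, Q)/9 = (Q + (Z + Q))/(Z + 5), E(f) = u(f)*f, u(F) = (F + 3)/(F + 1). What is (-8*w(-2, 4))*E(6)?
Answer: 7776/7 ≈ 1110.9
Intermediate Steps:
u(F) = (3 + F)/(1 + F)
E(f) = f*(3 + f)/(1 + f) (E(f) = ((3 + f)/(1 + f))*f = f*(3 + f)/(1 + f))
w(Z, Q) = -9*(Z + 2*Q)/(5 + Z) (w(Z, Q) = -9*(Q + (Z + Q))/(Z + 5) = -9*(Q + (Q + Z))/(5 + Z) = -9*(Z + 2*Q)/(5 + Z))
(-8*w(-2, 4))*E(6) = (-72*(-1*(-2) - 2*4)/(5 - 2))*(6*(3 + 6)/(1 + 6)) = (-72*(2 - 8)/3)*(6*9/7) = (-72*(-6)/3)*(6*(1/7)*9) = -8*(-18)*(54/7) = 144*(54/7) = 7776/7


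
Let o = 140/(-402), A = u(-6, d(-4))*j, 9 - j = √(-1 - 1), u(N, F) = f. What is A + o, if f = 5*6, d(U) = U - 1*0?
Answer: 54200/201 - 30*I*√2 ≈ 269.65 - 42.426*I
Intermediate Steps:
d(U) = U (d(U) = U + 0 = U)
f = 30
u(N, F) = 30
j = 9 - I*√2 (j = 9 - √(-1 - 1) = 9 - √(-2) = 9 - I*√2 ≈ 9.0 - 1.4142*I)
A = 270 - 30*I*√2 (A = 30*(9 - I*√2) = 270 - 30*I*√2 ≈ 270.0 - 42.426*I)
o = -70/201 (o = 140*(-1/402) = -70/201 ≈ -0.34826)
A + o = (270 - 30*I*√2) - 70/201 = 54200/201 - 30*I*√2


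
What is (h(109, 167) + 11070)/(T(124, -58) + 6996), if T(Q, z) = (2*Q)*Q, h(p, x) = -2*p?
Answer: 2713/9437 ≈ 0.28749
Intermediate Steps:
T(Q, z) = 2*Q²
(h(109, 167) + 11070)/(T(124, -58) + 6996) = (-2*109 + 11070)/(2*124² + 6996) = (-218 + 11070)/(2*15376 + 6996) = 10852/(30752 + 6996) = 10852/37748 = 10852*(1/37748) = 2713/9437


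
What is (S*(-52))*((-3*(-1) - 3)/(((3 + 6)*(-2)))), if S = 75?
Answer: 0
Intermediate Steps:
(S*(-52))*((-3*(-1) - 3)/(((3 + 6)*(-2)))) = (75*(-52))*((-3*(-1) - 3)/(((3 + 6)*(-2)))) = -3900*(3 - 3)/(9*(-2)) = -0/(-18) = -0*(-1)/18 = -3900*0 = 0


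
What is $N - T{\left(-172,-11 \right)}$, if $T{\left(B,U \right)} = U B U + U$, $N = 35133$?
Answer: $55956$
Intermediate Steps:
$T{\left(B,U \right)} = U + B U^{2}$ ($T{\left(B,U \right)} = B U U + U = B U^{2} + U = U + B U^{2}$)
$N - T{\left(-172,-11 \right)} = 35133 - - 11 \left(1 - -1892\right) = 35133 - - 11 \left(1 + 1892\right) = 35133 - \left(-11\right) 1893 = 35133 - -20823 = 35133 + 20823 = 55956$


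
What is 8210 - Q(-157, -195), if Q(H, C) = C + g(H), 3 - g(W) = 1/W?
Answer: 1319113/157 ≈ 8402.0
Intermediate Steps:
g(W) = 3 - 1/W
Q(H, C) = 3 + C - 1/H (Q(H, C) = C + (3 - 1/H) = 3 + C - 1/H)
8210 - Q(-157, -195) = 8210 - (3 - 195 - 1/(-157)) = 8210 - (3 - 195 - 1*(-1/157)) = 8210 - (3 - 195 + 1/157) = 8210 - 1*(-30143/157) = 8210 + 30143/157 = 1319113/157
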